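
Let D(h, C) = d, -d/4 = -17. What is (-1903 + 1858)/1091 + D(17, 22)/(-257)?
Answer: -85753/280387 ≈ -0.30584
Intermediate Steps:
d = 68 (d = -4*(-17) = 68)
D(h, C) = 68
(-1903 + 1858)/1091 + D(17, 22)/(-257) = (-1903 + 1858)/1091 + 68/(-257) = -45*1/1091 + 68*(-1/257) = -45/1091 - 68/257 = -85753/280387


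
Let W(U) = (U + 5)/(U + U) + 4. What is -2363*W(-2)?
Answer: -30719/4 ≈ -7679.8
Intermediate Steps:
W(U) = 4 + (5 + U)/(2*U) (W(U) = (5 + U)/((2*U)) + 4 = (5 + U)*(1/(2*U)) + 4 = (5 + U)/(2*U) + 4 = 4 + (5 + U)/(2*U))
-2363*W(-2) = -2363*(5 + 9*(-2))/(2*(-2)) = -2363*(-1)*(5 - 18)/(2*2) = -2363*(-1)*(-13)/(2*2) = -2363*13/4 = -30719/4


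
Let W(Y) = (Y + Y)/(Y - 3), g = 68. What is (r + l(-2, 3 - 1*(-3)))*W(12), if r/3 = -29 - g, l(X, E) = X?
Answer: -2344/3 ≈ -781.33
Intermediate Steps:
r = -291 (r = 3*(-29 - 1*68) = 3*(-29 - 68) = 3*(-97) = -291)
W(Y) = 2*Y/(-3 + Y) (W(Y) = (2*Y)/(-3 + Y) = 2*Y/(-3 + Y))
(r + l(-2, 3 - 1*(-3)))*W(12) = (-291 - 2)*(2*12/(-3 + 12)) = -586*12/9 = -293*8/3 = -2344/3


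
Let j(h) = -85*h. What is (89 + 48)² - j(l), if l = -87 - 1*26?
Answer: 9164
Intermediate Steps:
l = -113 (l = -87 - 26 = -113)
(89 + 48)² - j(l) = (89 + 48)² - (-85)*(-113) = 137² - 1*9605 = 18769 - 9605 = 9164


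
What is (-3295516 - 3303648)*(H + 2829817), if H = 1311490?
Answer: -27329164067348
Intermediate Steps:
(-3295516 - 3303648)*(H + 2829817) = (-3295516 - 3303648)*(1311490 + 2829817) = -6599164*4141307 = -27329164067348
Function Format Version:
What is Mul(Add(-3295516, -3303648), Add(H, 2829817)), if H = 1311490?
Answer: -27329164067348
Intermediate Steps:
Mul(Add(-3295516, -3303648), Add(H, 2829817)) = Mul(Add(-3295516, -3303648), Add(1311490, 2829817)) = Mul(-6599164, 4141307) = -27329164067348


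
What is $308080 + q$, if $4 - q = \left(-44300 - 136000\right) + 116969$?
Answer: $371415$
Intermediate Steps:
$q = 63335$ ($q = 4 - \left(\left(-44300 - 136000\right) + 116969\right) = 4 - \left(-180300 + 116969\right) = 4 - -63331 = 4 + 63331 = 63335$)
$308080 + q = 308080 + 63335 = 371415$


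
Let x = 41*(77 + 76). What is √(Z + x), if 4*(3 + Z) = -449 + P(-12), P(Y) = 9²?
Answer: √6178 ≈ 78.600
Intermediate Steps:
P(Y) = 81
x = 6273 (x = 41*153 = 6273)
Z = -95 (Z = -3 + (-449 + 81)/4 = -3 + (¼)*(-368) = -3 - 92 = -95)
√(Z + x) = √(-95 + 6273) = √6178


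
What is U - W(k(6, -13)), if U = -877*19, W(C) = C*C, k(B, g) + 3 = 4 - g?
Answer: -16859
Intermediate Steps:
k(B, g) = 1 - g (k(B, g) = -3 + (4 - g) = 1 - g)
W(C) = C**2
U = -16663
U - W(k(6, -13)) = -16663 - (1 - 1*(-13))**2 = -16663 - (1 + 13)**2 = -16663 - 1*14**2 = -16663 - 1*196 = -16663 - 196 = -16859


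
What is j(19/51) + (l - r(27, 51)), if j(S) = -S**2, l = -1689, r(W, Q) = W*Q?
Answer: -7975027/2601 ≈ -3066.1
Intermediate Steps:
r(W, Q) = Q*W
j(19/51) + (l - r(27, 51)) = -(19/51)**2 + (-1689 - 51*27) = -(19*(1/51))**2 + (-1689 - 1*1377) = -(19/51)**2 + (-1689 - 1377) = -1*361/2601 - 3066 = -361/2601 - 3066 = -7975027/2601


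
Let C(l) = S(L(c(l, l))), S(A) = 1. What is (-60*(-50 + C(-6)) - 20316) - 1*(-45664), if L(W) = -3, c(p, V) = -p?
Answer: 28288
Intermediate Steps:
C(l) = 1
(-60*(-50 + C(-6)) - 20316) - 1*(-45664) = (-60*(-50 + 1) - 20316) - 1*(-45664) = (-60*(-49) - 20316) + 45664 = (2940 - 20316) + 45664 = -17376 + 45664 = 28288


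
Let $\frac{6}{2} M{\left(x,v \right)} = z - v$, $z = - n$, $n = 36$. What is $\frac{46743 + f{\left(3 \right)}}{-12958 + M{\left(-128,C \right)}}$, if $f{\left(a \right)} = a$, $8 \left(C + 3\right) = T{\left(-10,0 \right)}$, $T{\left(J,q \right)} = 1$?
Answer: $- \frac{1121904}{311257} \approx -3.6044$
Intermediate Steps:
$C = - \frac{23}{8}$ ($C = -3 + \frac{1}{8} \cdot 1 = -3 + \frac{1}{8} = - \frac{23}{8} \approx -2.875$)
$z = -36$ ($z = \left(-1\right) 36 = -36$)
$M{\left(x,v \right)} = -12 - \frac{v}{3}$ ($M{\left(x,v \right)} = \frac{-36 - v}{3} = -12 - \frac{v}{3}$)
$\frac{46743 + f{\left(3 \right)}}{-12958 + M{\left(-128,C \right)}} = \frac{46743 + 3}{-12958 - \frac{265}{24}} = \frac{46746}{-12958 + \left(-12 + \frac{23}{24}\right)} = \frac{46746}{-12958 - \frac{265}{24}} = \frac{46746}{- \frac{311257}{24}} = 46746 \left(- \frac{24}{311257}\right) = - \frac{1121904}{311257}$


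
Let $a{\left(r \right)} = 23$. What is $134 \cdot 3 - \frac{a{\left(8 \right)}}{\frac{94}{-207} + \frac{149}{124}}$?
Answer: $\frac{7122810}{19187} \approx 371.23$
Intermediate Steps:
$134 \cdot 3 - \frac{a{\left(8 \right)}}{\frac{94}{-207} + \frac{149}{124}} = 134 \cdot 3 - \frac{23}{\frac{94}{-207} + \frac{149}{124}} = 402 - \frac{23}{94 \left(- \frac{1}{207}\right) + 149 \cdot \frac{1}{124}} = 402 - \frac{23}{- \frac{94}{207} + \frac{149}{124}} = 402 - \frac{23}{\frac{19187}{25668}} = 402 - 23 \cdot \frac{25668}{19187} = 402 - \frac{590364}{19187} = \frac{7122810}{19187}$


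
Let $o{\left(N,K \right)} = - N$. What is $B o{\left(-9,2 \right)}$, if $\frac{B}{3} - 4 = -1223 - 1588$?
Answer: $-75789$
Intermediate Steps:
$B = -8421$ ($B = 12 + 3 \left(-1223 - 1588\right) = 12 + 3 \left(-2811\right) = 12 - 8433 = -8421$)
$B o{\left(-9,2 \right)} = - 8421 \left(\left(-1\right) \left(-9\right)\right) = \left(-8421\right) 9 = -75789$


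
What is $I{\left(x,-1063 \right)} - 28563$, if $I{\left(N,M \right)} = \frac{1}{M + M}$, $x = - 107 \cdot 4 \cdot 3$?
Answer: $- \frac{60724939}{2126} \approx -28563.0$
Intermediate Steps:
$x = -1284$ ($x = \left(-107\right) 12 = -1284$)
$I{\left(N,M \right)} = \frac{1}{2 M}$
$I{\left(x,-1063 \right)} - 28563 = \frac{1}{2 \left(-1063\right)} - 28563 = \frac{1}{2} \left(- \frac{1}{1063}\right) - 28563 = - \frac{1}{2126} - 28563 = - \frac{60724939}{2126}$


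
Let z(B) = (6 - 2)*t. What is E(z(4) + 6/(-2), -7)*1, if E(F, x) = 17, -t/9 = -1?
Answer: 17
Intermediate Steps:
t = 9 (t = -9*(-1) = 9)
z(B) = 36 (z(B) = (6 - 2)*9 = 4*9 = 36)
E(z(4) + 6/(-2), -7)*1 = 17*1 = 17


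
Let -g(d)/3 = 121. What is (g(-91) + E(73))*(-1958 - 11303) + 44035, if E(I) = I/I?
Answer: 4844517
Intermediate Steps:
g(d) = -363 (g(d) = -3*121 = -363)
E(I) = 1
(g(-91) + E(73))*(-1958 - 11303) + 44035 = (-363 + 1)*(-1958 - 11303) + 44035 = -362*(-13261) + 44035 = 4800482 + 44035 = 4844517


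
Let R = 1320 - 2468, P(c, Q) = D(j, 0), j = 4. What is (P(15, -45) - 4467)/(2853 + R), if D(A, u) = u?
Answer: -4467/1705 ≈ -2.6199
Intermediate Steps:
P(c, Q) = 0
R = -1148
(P(15, -45) - 4467)/(2853 + R) = (0 - 4467)/(2853 - 1148) = -4467/1705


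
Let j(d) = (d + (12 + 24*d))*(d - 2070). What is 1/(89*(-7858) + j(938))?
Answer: -1/27258346 ≈ -3.6686e-8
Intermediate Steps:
j(d) = (-2070 + d)*(12 + 25*d) (j(d) = (12 + 25*d)*(-2070 + d) = (-2070 + d)*(12 + 25*d))
1/(89*(-7858) + j(938)) = 1/(89*(-7858) + (-24840 - 51738*938 + 25*938²)) = 1/(-699362 + (-24840 - 48530244 + 25*879844)) = 1/(-699362 + (-24840 - 48530244 + 21996100)) = 1/(-699362 - 26558984) = 1/(-27258346) = -1/27258346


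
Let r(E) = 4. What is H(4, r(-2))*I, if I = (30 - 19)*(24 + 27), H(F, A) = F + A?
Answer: 4488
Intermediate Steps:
H(F, A) = A + F
I = 561 (I = 11*51 = 561)
H(4, r(-2))*I = (4 + 4)*561 = 8*561 = 4488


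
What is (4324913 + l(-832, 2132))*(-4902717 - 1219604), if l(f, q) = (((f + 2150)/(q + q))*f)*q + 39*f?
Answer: -22923053474817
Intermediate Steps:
l(f, q) = 39*f + f*(2150 + f)/2 (l(f, q) = (((2150 + f)/((2*q)))*f)*q + 39*f = (((2150 + f)*(1/(2*q)))*f)*q + 39*f = (((2150 + f)/(2*q))*f)*q + 39*f = (f*(2150 + f)/(2*q))*q + 39*f = f*(2150 + f)/2 + 39*f = 39*f + f*(2150 + f)/2)
(4324913 + l(-832, 2132))*(-4902717 - 1219604) = (4324913 + (½)*(-832)*(2228 - 832))*(-4902717 - 1219604) = (4324913 + (½)*(-832)*1396)*(-6122321) = (4324913 - 580736)*(-6122321) = 3744177*(-6122321) = -22923053474817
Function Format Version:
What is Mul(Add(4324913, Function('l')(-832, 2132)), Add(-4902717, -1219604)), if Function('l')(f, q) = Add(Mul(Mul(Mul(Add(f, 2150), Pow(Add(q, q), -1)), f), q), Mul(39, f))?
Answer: -22923053474817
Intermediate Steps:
Function('l')(f, q) = Add(Mul(39, f), Mul(Rational(1, 2), f, Add(2150, f))) (Function('l')(f, q) = Add(Mul(Mul(Mul(Add(2150, f), Pow(Mul(2, q), -1)), f), q), Mul(39, f)) = Add(Mul(Mul(Mul(Add(2150, f), Mul(Rational(1, 2), Pow(q, -1))), f), q), Mul(39, f)) = Add(Mul(Mul(Mul(Rational(1, 2), Pow(q, -1), Add(2150, f)), f), q), Mul(39, f)) = Add(Mul(Mul(Rational(1, 2), f, Pow(q, -1), Add(2150, f)), q), Mul(39, f)) = Add(Mul(Rational(1, 2), f, Add(2150, f)), Mul(39, f)) = Add(Mul(39, f), Mul(Rational(1, 2), f, Add(2150, f))))
Mul(Add(4324913, Function('l')(-832, 2132)), Add(-4902717, -1219604)) = Mul(Add(4324913, Mul(Rational(1, 2), -832, Add(2228, -832))), Add(-4902717, -1219604)) = Mul(Add(4324913, Mul(Rational(1, 2), -832, 1396)), -6122321) = Mul(Add(4324913, -580736), -6122321) = Mul(3744177, -6122321) = -22923053474817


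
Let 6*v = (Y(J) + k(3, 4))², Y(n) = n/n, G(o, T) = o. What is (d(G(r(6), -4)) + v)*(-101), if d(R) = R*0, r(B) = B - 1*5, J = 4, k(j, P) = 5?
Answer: -606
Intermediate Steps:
r(B) = -5 + B (r(B) = B - 5 = -5 + B)
Y(n) = 1
d(R) = 0
v = 6 (v = (1 + 5)²/6 = (⅙)*6² = (⅙)*36 = 6)
(d(G(r(6), -4)) + v)*(-101) = (0 + 6)*(-101) = 6*(-101) = -606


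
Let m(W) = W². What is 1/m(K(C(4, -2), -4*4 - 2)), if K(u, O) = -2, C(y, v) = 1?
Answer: ¼ ≈ 0.25000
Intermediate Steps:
1/m(K(C(4, -2), -4*4 - 2)) = 1/((-2)²) = 1/4 = ¼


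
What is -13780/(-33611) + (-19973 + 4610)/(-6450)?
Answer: 201748931/72263650 ≈ 2.7918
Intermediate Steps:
-13780/(-33611) + (-19973 + 4610)/(-6450) = -13780*(-1/33611) - 15363*(-1/6450) = 13780/33611 + 5121/2150 = 201748931/72263650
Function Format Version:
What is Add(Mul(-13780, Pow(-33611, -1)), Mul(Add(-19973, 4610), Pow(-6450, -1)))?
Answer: Rational(201748931, 72263650) ≈ 2.7918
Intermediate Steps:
Add(Mul(-13780, Pow(-33611, -1)), Mul(Add(-19973, 4610), Pow(-6450, -1))) = Add(Mul(-13780, Rational(-1, 33611)), Mul(-15363, Rational(-1, 6450))) = Add(Rational(13780, 33611), Rational(5121, 2150)) = Rational(201748931, 72263650)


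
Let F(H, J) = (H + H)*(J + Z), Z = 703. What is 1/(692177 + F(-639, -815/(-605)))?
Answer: -121/25165411 ≈ -4.8082e-6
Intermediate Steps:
F(H, J) = 2*H*(703 + J) (F(H, J) = (H + H)*(J + 703) = (2*H)*(703 + J) = 2*H*(703 + J))
1/(692177 + F(-639, -815/(-605))) = 1/(692177 + 2*(-639)*(703 - 815/(-605))) = 1/(692177 + 2*(-639)*(703 - 815*(-1/605))) = 1/(692177 + 2*(-639)*(703 + 163/121)) = 1/(692177 + 2*(-639)*(85226/121)) = 1/(692177 - 108918828/121) = 1/(-25165411/121) = -121/25165411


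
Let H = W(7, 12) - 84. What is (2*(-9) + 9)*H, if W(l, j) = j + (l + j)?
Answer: 477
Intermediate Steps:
W(l, j) = l + 2*j (W(l, j) = j + (j + l) = l + 2*j)
H = -53 (H = (7 + 2*12) - 84 = (7 + 24) - 84 = 31 - 84 = -53)
(2*(-9) + 9)*H = (2*(-9) + 9)*(-53) = (-18 + 9)*(-53) = -9*(-53) = 477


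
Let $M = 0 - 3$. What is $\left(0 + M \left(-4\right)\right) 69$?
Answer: $828$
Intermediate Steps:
$M = -3$
$\left(0 + M \left(-4\right)\right) 69 = \left(0 - -12\right) 69 = \left(0 + 12\right) 69 = 12 \cdot 69 = 828$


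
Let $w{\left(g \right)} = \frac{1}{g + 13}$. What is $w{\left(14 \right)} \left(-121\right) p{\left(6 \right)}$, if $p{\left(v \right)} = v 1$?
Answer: $- \frac{242}{9} \approx -26.889$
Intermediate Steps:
$w{\left(g \right)} = \frac{1}{13 + g}$
$p{\left(v \right)} = v$
$w{\left(14 \right)} \left(-121\right) p{\left(6 \right)} = \frac{1}{13 + 14} \left(-121\right) 6 = \frac{1}{27} \left(-121\right) 6 = \left(- \frac{121}{27}\right) 6 = - \frac{242}{9}$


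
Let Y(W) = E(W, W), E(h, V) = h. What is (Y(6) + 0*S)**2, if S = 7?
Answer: 36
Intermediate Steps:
Y(W) = W
(Y(6) + 0*S)**2 = (6 + 0*7)**2 = (6 + 0)**2 = 6**2 = 36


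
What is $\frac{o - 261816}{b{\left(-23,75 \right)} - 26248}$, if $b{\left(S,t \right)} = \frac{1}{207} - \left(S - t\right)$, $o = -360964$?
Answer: $\frac{128915460}{5413049} \approx 23.816$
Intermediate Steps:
$b{\left(S,t \right)} = \frac{1}{207} + t - S$ ($b{\left(S,t \right)} = \frac{1}{207} - \left(S - t\right) = \frac{1}{207} + t - S$)
$\frac{o - 261816}{b{\left(-23,75 \right)} - 26248} = \frac{-360964 - 261816}{\left(\frac{1}{207} + 75 - -23\right) - 26248} = - \frac{622780}{\left(\frac{1}{207} + 75 + 23\right) - 26248} = - \frac{622780}{\frac{20287}{207} - 26248} = - \frac{622780}{- \frac{5413049}{207}} = \left(-622780\right) \left(- \frac{207}{5413049}\right) = \frac{128915460}{5413049}$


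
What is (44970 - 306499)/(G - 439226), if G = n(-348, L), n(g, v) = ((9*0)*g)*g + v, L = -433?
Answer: 261529/439659 ≈ 0.59484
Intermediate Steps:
n(g, v) = v (n(g, v) = (0*g)*g + v = 0*g + v = 0 + v = v)
G = -433
(44970 - 306499)/(G - 439226) = (44970 - 306499)/(-433 - 439226) = -261529/(-439659) = -261529*(-1/439659) = 261529/439659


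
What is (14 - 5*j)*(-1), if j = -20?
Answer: -114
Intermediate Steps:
(14 - 5*j)*(-1) = (14 - 5*(-20))*(-1) = (14 + 100)*(-1) = 114*(-1) = -114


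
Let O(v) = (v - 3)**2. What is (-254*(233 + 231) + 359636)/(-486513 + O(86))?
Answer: -60445/119906 ≈ -0.50410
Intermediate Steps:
O(v) = (-3 + v)**2
(-254*(233 + 231) + 359636)/(-486513 + O(86)) = (-254*(233 + 231) + 359636)/(-486513 + (-3 + 86)**2) = (-254*464 + 359636)/(-486513 + 83**2) = (-117856 + 359636)/(-486513 + 6889) = 241780/(-479624) = 241780*(-1/479624) = -60445/119906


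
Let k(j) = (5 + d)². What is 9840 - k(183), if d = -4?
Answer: 9839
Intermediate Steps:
k(j) = 1 (k(j) = (5 - 4)² = 1² = 1)
9840 - k(183) = 9840 - 1*1 = 9840 - 1 = 9839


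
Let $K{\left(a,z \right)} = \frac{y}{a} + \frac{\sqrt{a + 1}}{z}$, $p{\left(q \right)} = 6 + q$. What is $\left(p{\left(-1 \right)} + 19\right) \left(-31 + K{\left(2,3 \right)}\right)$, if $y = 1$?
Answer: $-732 + 8 \sqrt{3} \approx -718.14$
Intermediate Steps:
$K{\left(a,z \right)} = \frac{1}{a} + \frac{\sqrt{1 + a}}{z}$ ($K{\left(a,z \right)} = 1 \frac{1}{a} + \frac{\sqrt{a + 1}}{z} = \frac{1}{a} + \frac{\sqrt{1 + a}}{z}$)
$\left(p{\left(-1 \right)} + 19\right) \left(-31 + K{\left(2,3 \right)}\right) = \left(\left(6 - 1\right) + 19\right) \left(-31 + \left(\frac{1}{2} + \frac{\sqrt{1 + 2}}{3}\right)\right) = \left(5 + 19\right) \left(-31 + \left(\frac{1}{2} + \frac{\sqrt{3}}{3}\right)\right) = 24 \left(- \frac{61}{2} + \frac{\sqrt{3}}{3}\right) = -732 + 8 \sqrt{3}$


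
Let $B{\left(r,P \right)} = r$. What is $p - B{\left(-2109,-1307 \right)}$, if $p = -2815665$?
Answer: $-2813556$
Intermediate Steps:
$p - B{\left(-2109,-1307 \right)} = -2815665 - -2109 = -2815665 + 2109 = -2813556$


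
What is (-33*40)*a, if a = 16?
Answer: -21120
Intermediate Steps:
(-33*40)*a = -33*40*16 = -1320*16 = -21120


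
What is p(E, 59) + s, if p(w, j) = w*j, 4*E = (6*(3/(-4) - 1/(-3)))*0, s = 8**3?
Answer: 512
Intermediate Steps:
s = 512
E = 0 (E = ((6*(3/(-4) - 1/(-3)))*0)/4 = ((6*(3*(-1/4) - 1*(-1/3)))*0)/4 = ((6*(-3/4 + 1/3))*0)/4 = ((6*(-5/12))*0)/4 = (-5/2*0)/4 = (1/4)*0 = 0)
p(w, j) = j*w
p(E, 59) + s = 59*0 + 512 = 0 + 512 = 512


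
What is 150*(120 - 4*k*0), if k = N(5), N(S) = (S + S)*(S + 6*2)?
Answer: 18000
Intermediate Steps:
N(S) = 2*S*(12 + S) (N(S) = (2*S)*(S + 12) = (2*S)*(12 + S) = 2*S*(12 + S))
k = 170 (k = 2*5*(12 + 5) = 2*5*17 = 170)
150*(120 - 4*k*0) = 150*(120 - 4*170*0) = 150*(120 - 680*0) = 150*(120 - 1*0) = 150*(120 + 0) = 150*120 = 18000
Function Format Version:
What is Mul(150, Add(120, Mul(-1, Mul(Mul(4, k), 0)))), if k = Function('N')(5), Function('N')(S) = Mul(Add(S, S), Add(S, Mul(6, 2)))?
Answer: 18000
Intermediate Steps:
Function('N')(S) = Mul(2, S, Add(12, S)) (Function('N')(S) = Mul(Mul(2, S), Add(S, 12)) = Mul(Mul(2, S), Add(12, S)) = Mul(2, S, Add(12, S)))
k = 170 (k = Mul(2, 5, Add(12, 5)) = Mul(2, 5, 17) = 170)
Mul(150, Add(120, Mul(-1, Mul(Mul(4, k), 0)))) = Mul(150, Add(120, Mul(-1, Mul(Mul(4, 170), 0)))) = Mul(150, Add(120, Mul(-1, Mul(680, 0)))) = Mul(150, Add(120, Mul(-1, 0))) = Mul(150, Add(120, 0)) = Mul(150, 120) = 18000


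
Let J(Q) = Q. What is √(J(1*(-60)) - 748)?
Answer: 2*I*√202 ≈ 28.425*I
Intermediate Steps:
√(J(1*(-60)) - 748) = √(1*(-60) - 748) = √(-60 - 748) = √(-808) = 2*I*√202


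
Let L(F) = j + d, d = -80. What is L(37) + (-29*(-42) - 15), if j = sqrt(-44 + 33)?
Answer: 1123 + I*sqrt(11) ≈ 1123.0 + 3.3166*I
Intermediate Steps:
j = I*sqrt(11) (j = sqrt(-11) = I*sqrt(11) ≈ 3.3166*I)
L(F) = -80 + I*sqrt(11) (L(F) = I*sqrt(11) - 80 = -80 + I*sqrt(11))
L(37) + (-29*(-42) - 15) = (-80 + I*sqrt(11)) + (-29*(-42) - 15) = (-80 + I*sqrt(11)) + (1218 - 15) = (-80 + I*sqrt(11)) + 1203 = 1123 + I*sqrt(11)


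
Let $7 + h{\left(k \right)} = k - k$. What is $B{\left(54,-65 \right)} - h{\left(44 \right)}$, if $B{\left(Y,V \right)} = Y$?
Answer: $61$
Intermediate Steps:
$h{\left(k \right)} = -7$ ($h{\left(k \right)} = -7 + \left(k - k\right) = -7 + 0 = -7$)
$B{\left(54,-65 \right)} - h{\left(44 \right)} = 54 - -7 = 54 + 7 = 61$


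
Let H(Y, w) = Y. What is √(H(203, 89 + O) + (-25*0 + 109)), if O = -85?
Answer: 2*√78 ≈ 17.664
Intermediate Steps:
√(H(203, 89 + O) + (-25*0 + 109)) = √(203 + (-25*0 + 109)) = √(203 + (0 + 109)) = √(203 + 109) = √312 = 2*√78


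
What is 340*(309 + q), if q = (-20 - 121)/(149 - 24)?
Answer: 2616912/25 ≈ 1.0468e+5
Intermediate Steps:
q = -141/125 ≈ -1.1280
340*(309 + q) = 340*(309 - 141/125) = 340*(38484/125) = 2616912/25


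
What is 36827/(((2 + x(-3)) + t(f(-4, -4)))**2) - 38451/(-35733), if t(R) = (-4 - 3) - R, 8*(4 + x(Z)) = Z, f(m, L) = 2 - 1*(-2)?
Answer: 28220111241/136369039 ≈ 206.94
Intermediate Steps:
f(m, L) = 4 (f(m, L) = 2 + 2 = 4)
x(Z) = -4 + Z/8
t(R) = -7 - R
36827/(((2 + x(-3)) + t(f(-4, -4)))**2) - 38451/(-35733) = 36827/(((2 + (-4 + (1/8)*(-3))) + (-7 - 1*4))**2) - 38451/(-35733) = 36827/(((2 + (-4 - 3/8)) + (-7 - 4))**2) - 38451*(-1/35733) = 36827/(((2 - 35/8) - 11)**2) + 12817/11911 = 36827/((-19/8 - 11)**2) + 12817/11911 = 36827/((-107/8)**2) + 12817/11911 = 36827/(11449/64) + 12817/11911 = 36827*(64/11449) + 12817/11911 = 2356928/11449 + 12817/11911 = 28220111241/136369039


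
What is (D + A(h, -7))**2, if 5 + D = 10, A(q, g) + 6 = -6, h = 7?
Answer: 49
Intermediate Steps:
A(q, g) = -12 (A(q, g) = -6 - 6 = -12)
D = 5 (D = -5 + 10 = 5)
(D + A(h, -7))**2 = (5 - 12)**2 = (-7)**2 = 49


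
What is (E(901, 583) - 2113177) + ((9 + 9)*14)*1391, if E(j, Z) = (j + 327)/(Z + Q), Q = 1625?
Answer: -972979733/552 ≈ -1.7626e+6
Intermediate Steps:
E(j, Z) = (327 + j)/(1625 + Z) (E(j, Z) = (j + 327)/(Z + 1625) = (327 + j)/(1625 + Z))
(E(901, 583) - 2113177) + ((9 + 9)*14)*1391 = ((327 + 901)/(1625 + 583) - 2113177) + ((9 + 9)*14)*1391 = (1228/2208 - 2113177) + (18*14)*1391 = ((1/2208)*1228 - 2113177) + 252*1391 = (307/552 - 2113177) + 350532 = -1166473397/552 + 350532 = -972979733/552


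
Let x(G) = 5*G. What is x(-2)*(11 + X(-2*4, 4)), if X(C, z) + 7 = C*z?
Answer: 280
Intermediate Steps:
X(C, z) = -7 + C*z
x(-2)*(11 + X(-2*4, 4)) = (5*(-2))*(11 + (-7 - 2*4*4)) = -10*(11 + (-7 - 8*4)) = -10*(11 + (-7 - 32)) = -10*(11 - 39) = -10*(-28) = 280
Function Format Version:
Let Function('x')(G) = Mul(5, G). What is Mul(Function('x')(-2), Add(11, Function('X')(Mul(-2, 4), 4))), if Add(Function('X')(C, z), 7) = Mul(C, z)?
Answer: 280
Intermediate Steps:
Function('X')(C, z) = Add(-7, Mul(C, z))
Mul(Function('x')(-2), Add(11, Function('X')(Mul(-2, 4), 4))) = Mul(Mul(5, -2), Add(11, Add(-7, Mul(Mul(-2, 4), 4)))) = Mul(-10, Add(11, Add(-7, Mul(-8, 4)))) = Mul(-10, Add(11, Add(-7, -32))) = Mul(-10, Add(11, -39)) = Mul(-10, -28) = 280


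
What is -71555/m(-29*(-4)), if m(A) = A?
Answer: -71555/116 ≈ -616.85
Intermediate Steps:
-71555/m(-29*(-4)) = -71555/((-29*(-4))) = -71555/116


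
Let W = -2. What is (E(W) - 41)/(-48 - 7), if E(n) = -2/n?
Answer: 8/11 ≈ 0.72727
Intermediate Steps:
(E(W) - 41)/(-48 - 7) = (-2/(-2) - 41)/(-48 - 7) = (-2*(-½) - 41)/(-55) = (1 - 41)*(-1/55) = -40*(-1/55) = 8/11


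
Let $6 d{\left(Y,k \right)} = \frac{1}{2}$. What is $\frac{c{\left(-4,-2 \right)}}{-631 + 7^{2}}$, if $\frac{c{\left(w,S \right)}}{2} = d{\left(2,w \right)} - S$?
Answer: $- \frac{25}{3492} \approx -0.0071592$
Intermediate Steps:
$d{\left(Y,k \right)} = \frac{1}{12}$ ($d{\left(Y,k \right)} = \frac{1}{6 \cdot 2} = \frac{1}{6} \cdot \frac{1}{2} = \frac{1}{12}$)
$c{\left(w,S \right)} = \frac{1}{6} - 2 S$ ($c{\left(w,S \right)} = 2 \left(\frac{1}{12} - S\right) = \frac{1}{6} - 2 S$)
$\frac{c{\left(-4,-2 \right)}}{-631 + 7^{2}} = \frac{\frac{1}{6} - -4}{-631 + 7^{2}} = \frac{\frac{1}{6} + 4}{-631 + 49} = \frac{1}{-582} \cdot \frac{25}{6} = \left(- \frac{1}{582}\right) \frac{25}{6} = - \frac{25}{3492}$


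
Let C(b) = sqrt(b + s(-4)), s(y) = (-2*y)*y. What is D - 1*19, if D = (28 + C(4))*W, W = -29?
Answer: -831 - 58*I*sqrt(7) ≈ -831.0 - 153.45*I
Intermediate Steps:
s(y) = -2*y**2
C(b) = sqrt(-32 + b) (C(b) = sqrt(b - 2*(-4)**2) = sqrt(b - 2*16) = sqrt(b - 32) = sqrt(-32 + b))
D = -812 - 58*I*sqrt(7) (D = (28 + sqrt(-32 + 4))*(-29) = (28 + sqrt(-28))*(-29) = (28 + 2*I*sqrt(7))*(-29) = -812 - 58*I*sqrt(7) ≈ -812.0 - 153.45*I)
D - 1*19 = (-812 - 58*I*sqrt(7)) - 1*19 = (-812 - 58*I*sqrt(7)) - 19 = -831 - 58*I*sqrt(7)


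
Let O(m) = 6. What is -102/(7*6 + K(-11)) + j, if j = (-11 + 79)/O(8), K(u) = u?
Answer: 748/93 ≈ 8.0430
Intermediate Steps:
j = 34/3 (j = (-11 + 79)/6 = 68*(⅙) = 34/3 ≈ 11.333)
-102/(7*6 + K(-11)) + j = -102/(7*6 - 11) + 34/3 = -102/(42 - 11) + 34/3 = -102/31 + 34/3 = 748/93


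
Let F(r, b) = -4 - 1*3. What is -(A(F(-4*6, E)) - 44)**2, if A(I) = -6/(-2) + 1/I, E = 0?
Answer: -82944/49 ≈ -1692.7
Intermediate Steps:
F(r, b) = -7 (F(r, b) = -4 - 3 = -7)
A(I) = 3 + 1/I (A(I) = -6*(-1/2) + 1/I = 3 + 1/I)
-(A(F(-4*6, E)) - 44)**2 = -((3 + 1/(-7)) - 44)**2 = -((3 - 1/7) - 44)**2 = -(20/7 - 44)**2 = -(-288/7)**2 = -1*82944/49 = -82944/49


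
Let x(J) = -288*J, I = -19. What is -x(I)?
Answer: -5472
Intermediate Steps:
-x(I) = -(-288)*(-19) = -1*5472 = -5472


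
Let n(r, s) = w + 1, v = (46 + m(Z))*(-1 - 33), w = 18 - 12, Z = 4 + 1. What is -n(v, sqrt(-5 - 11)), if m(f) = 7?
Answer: -7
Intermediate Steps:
Z = 5
w = 6
v = -1802 (v = (46 + 7)*(-1 - 33) = 53*(-34) = -1802)
n(r, s) = 7 (n(r, s) = 6 + 1 = 7)
-n(v, sqrt(-5 - 11)) = -1*7 = -7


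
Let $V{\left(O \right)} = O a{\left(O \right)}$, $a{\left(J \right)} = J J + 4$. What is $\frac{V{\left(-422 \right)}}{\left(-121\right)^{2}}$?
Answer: $- \frac{75153136}{14641} \approx -5133.1$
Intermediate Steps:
$a{\left(J \right)} = 4 + J^{2}$ ($a{\left(J \right)} = J^{2} + 4 = 4 + J^{2}$)
$V{\left(O \right)} = O \left(4 + O^{2}\right)$
$\frac{V{\left(-422 \right)}}{\left(-121\right)^{2}} = \frac{\left(-422\right) \left(4 + \left(-422\right)^{2}\right)}{\left(-121\right)^{2}} = \frac{\left(-422\right) \left(4 + 178084\right)}{14641} = \left(-422\right) 178088 \cdot \frac{1}{14641} = \left(-75153136\right) \frac{1}{14641} = - \frac{75153136}{14641}$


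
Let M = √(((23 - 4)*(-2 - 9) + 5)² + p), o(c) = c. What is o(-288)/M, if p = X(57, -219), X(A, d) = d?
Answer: -96*√41397/13799 ≈ -1.4155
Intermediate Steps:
p = -219
M = √41397 (M = √(((23 - 4)*(-2 - 9) + 5)² - 219) = √((19*(-11) + 5)² - 219) = √((-209 + 5)² - 219) = √((-204)² - 219) = √(41616 - 219) = √41397 ≈ 203.46)
o(-288)/M = -288*√41397/41397 = -96*√41397/13799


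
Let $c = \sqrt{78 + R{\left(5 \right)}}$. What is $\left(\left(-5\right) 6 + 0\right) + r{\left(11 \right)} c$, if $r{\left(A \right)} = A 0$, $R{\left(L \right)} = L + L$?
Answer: $-30$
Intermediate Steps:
$R{\left(L \right)} = 2 L$
$r{\left(A \right)} = 0$
$c = 2 \sqrt{22}$ ($c = \sqrt{78 + 2 \cdot 5} = \sqrt{78 + 10} = \sqrt{88} = 2 \sqrt{22} \approx 9.3808$)
$\left(\left(-5\right) 6 + 0\right) + r{\left(11 \right)} c = \left(\left(-5\right) 6 + 0\right) + 0 \cdot 2 \sqrt{22} = \left(-30 + 0\right) + 0 = -30 + 0 = -30$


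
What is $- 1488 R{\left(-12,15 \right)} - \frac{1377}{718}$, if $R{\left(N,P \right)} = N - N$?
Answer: $- \frac{1377}{718} \approx -1.9178$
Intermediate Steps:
$R{\left(N,P \right)} = 0$
$- 1488 R{\left(-12,15 \right)} - \frac{1377}{718} = \left(-1488\right) 0 - \frac{1377}{718} = 0 - \frac{1377}{718} = - \frac{1377}{718}$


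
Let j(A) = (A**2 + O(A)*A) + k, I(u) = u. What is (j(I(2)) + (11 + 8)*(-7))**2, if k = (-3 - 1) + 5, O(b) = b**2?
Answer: 14400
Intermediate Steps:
k = 1 (k = -4 + 5 = 1)
j(A) = 1 + A**2 + A**3 (j(A) = (A**2 + A**2*A) + 1 = (A**2 + A**3) + 1 = 1 + A**2 + A**3)
(j(I(2)) + (11 + 8)*(-7))**2 = ((1 + 2**2 + 2**3) + (11 + 8)*(-7))**2 = ((1 + 4 + 8) + 19*(-7))**2 = (13 - 133)**2 = (-120)**2 = 14400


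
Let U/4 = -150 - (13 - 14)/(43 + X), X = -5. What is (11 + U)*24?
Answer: -268536/19 ≈ -14133.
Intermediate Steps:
U = -11398/19 (U = 4*(-150 - (13 - 14)/(43 - 5)) = 4*(-150 - (-1)/38) = 4*(-150 - 1*(-1/38)) = 4*(-150 + 1/38) = 4*(-5699/38) = -11398/19 ≈ -599.89)
(11 + U)*24 = (11 - 11398/19)*24 = -11189/19*24 = -268536/19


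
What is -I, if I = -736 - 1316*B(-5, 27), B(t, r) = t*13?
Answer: -84804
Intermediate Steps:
B(t, r) = 13*t
I = 84804 (I = -736 - 17108*(-5) = -736 - 1316*(-65) = -736 + 85540 = 84804)
-I = -1*84804 = -84804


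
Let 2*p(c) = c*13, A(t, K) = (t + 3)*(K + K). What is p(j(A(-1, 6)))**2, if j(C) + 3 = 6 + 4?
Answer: 8281/4 ≈ 2070.3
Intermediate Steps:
A(t, K) = 2*K*(3 + t) (A(t, K) = (3 + t)*(2*K) = 2*K*(3 + t))
j(C) = 7 (j(C) = -3 + (6 + 4) = -3 + 10 = 7)
p(c) = 13*c/2 (p(c) = (c*13)/2 = (13*c)/2 = 13*c/2)
p(j(A(-1, 6)))**2 = ((13/2)*7)**2 = (91/2)**2 = 8281/4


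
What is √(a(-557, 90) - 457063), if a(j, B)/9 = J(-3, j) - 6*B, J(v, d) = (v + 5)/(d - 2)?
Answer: 5*I*√5773686841/559 ≈ 679.65*I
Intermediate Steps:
J(v, d) = (5 + v)/(-2 + d)
a(j, B) = -54*B + 18/(-2 + j) (a(j, B) = 9*((5 - 3)/(-2 + j) - 6*B) = 9*(2/(-2 + j) - 6*B) = 9*(-6*B + 2/(-2 + j)) = -54*B + 18/(-2 + j))
√(a(-557, 90) - 457063) = √(18*(1 - 3*90*(-2 - 557))/(-2 - 557) - 457063) = √(18*(1 - 3*90*(-559))/(-559) - 457063) = √(18*(-1/559)*(1 + 150930) - 457063) = √(18*(-1/559)*150931 - 457063) = √(-2716758/559 - 457063) = √(-258214975/559) = 5*I*√5773686841/559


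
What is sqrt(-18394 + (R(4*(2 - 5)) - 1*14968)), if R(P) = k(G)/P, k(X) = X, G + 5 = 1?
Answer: I*sqrt(300255)/3 ≈ 182.65*I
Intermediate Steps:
G = -4 (G = -5 + 1 = -4)
R(P) = -4/P
sqrt(-18394 + (R(4*(2 - 5)) - 1*14968)) = sqrt(-18394 + (-4*1/(4*(2 - 5)) - 1*14968)) = sqrt(-18394 + (-4/(4*(-3)) - 14968)) = sqrt(-18394 + (-4/(-12) - 14968)) = sqrt(-18394 + (-4*(-1/12) - 14968)) = sqrt(-18394 + (1/3 - 14968)) = sqrt(-18394 - 44903/3) = sqrt(-100085/3) = I*sqrt(300255)/3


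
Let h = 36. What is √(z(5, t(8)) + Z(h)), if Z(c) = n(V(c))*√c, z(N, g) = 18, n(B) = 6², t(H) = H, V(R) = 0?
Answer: 3*√26 ≈ 15.297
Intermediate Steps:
n(B) = 36
Z(c) = 36*√c
√(z(5, t(8)) + Z(h)) = √(18 + 36*√36) = √(18 + 36*6) = √(18 + 216) = √234 = 3*√26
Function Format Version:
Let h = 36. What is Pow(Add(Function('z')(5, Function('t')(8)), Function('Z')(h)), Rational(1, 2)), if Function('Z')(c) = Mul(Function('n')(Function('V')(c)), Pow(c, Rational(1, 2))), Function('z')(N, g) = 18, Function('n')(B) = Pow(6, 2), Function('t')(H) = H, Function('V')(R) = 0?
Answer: Mul(3, Pow(26, Rational(1, 2))) ≈ 15.297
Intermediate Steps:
Function('n')(B) = 36
Function('Z')(c) = Mul(36, Pow(c, Rational(1, 2)))
Pow(Add(Function('z')(5, Function('t')(8)), Function('Z')(h)), Rational(1, 2)) = Pow(Add(18, Mul(36, Pow(36, Rational(1, 2)))), Rational(1, 2)) = Pow(Add(18, Mul(36, 6)), Rational(1, 2)) = Pow(Add(18, 216), Rational(1, 2)) = Pow(234, Rational(1, 2)) = Mul(3, Pow(26, Rational(1, 2)))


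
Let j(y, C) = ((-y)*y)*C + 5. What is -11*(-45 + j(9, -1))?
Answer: -451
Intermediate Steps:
j(y, C) = 5 - C*y² (j(y, C) = (-y²)*C + 5 = -C*y² + 5 = 5 - C*y²)
-11*(-45 + j(9, -1)) = -11*(-45 + (5 - 1*(-1)*9²)) = -11*(-45 + (5 - 1*(-1)*81)) = -11*(-45 + (5 + 81)) = -11*(-45 + 86) = -11*41 = -451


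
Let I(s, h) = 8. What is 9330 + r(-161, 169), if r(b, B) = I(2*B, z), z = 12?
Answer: 9338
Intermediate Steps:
r(b, B) = 8
9330 + r(-161, 169) = 9330 + 8 = 9338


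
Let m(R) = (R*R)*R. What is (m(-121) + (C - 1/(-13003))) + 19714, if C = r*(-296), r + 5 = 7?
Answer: -22786964316/13003 ≈ -1.7524e+6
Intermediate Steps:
r = 2 (r = -5 + 7 = 2)
C = -592 (C = 2*(-296) = -592)
m(R) = R³ (m(R) = R²*R = R³)
(m(-121) + (C - 1/(-13003))) + 19714 = ((-121)³ + (-592 - 1/(-13003))) + 19714 = (-1771561 + (-592 - 1*(-1/13003))) + 19714 = (-1771561 + (-592 + 1/13003)) + 19714 = (-1771561 - 7697775/13003) + 19714 = -23043305458/13003 + 19714 = -22786964316/13003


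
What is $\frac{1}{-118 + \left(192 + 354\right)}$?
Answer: $\frac{1}{428} \approx 0.0023364$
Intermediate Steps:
$\frac{1}{-118 + \left(192 + 354\right)} = \frac{1}{-118 + 546} = \frac{1}{428}$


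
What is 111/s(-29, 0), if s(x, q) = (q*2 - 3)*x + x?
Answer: 111/58 ≈ 1.9138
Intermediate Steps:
s(x, q) = x + x*(-3 + 2*q) (s(x, q) = (2*q - 3)*x + x = (-3 + 2*q)*x + x = x*(-3 + 2*q) + x = x + x*(-3 + 2*q))
111/s(-29, 0) = 111/((2*(-29)*(-1 + 0))) = 111/((2*(-29)*(-1))) = 111/58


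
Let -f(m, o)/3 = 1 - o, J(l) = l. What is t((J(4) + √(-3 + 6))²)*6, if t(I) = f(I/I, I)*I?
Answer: 9612 + 5328*√3 ≈ 18840.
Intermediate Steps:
f(m, o) = -3 + 3*o (f(m, o) = -3*(1 - o) = -3 + 3*o)
t(I) = I*(-3 + 3*I) (t(I) = (-3 + 3*I)*I = I*(-3 + 3*I))
t((J(4) + √(-3 + 6))²)*6 = (3*(4 + √(-3 + 6))²*(-1 + (4 + √(-3 + 6))²))*6 = (3*(4 + √3)²*(-1 + (4 + √3)²))*6 = 18*(4 + √3)²*(-1 + (4 + √3)²)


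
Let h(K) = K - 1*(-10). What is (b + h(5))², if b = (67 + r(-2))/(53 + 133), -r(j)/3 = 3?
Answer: 2027776/8649 ≈ 234.45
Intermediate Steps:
r(j) = -9 (r(j) = -3*3 = -9)
h(K) = 10 + K (h(K) = K + 10 = 10 + K)
b = 29/93 (b = (67 - 9)/(53 + 133) = 58/186 = 58*(1/186) = 29/93 ≈ 0.31183)
(b + h(5))² = (29/93 + (10 + 5))² = (29/93 + 15)² = (1424/93)² = 2027776/8649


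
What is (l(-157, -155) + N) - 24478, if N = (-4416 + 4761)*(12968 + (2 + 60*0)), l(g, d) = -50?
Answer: 4450122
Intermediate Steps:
N = 4474650 (N = 345*(12968 + (2 + 0)) = 345*(12968 + 2) = 345*12970 = 4474650)
(l(-157, -155) + N) - 24478 = (-50 + 4474650) - 24478 = 4474600 - 24478 = 4450122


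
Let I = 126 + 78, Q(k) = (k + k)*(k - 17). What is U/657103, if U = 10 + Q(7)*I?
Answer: -28550/657103 ≈ -0.043448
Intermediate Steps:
Q(k) = 2*k*(-17 + k) (Q(k) = (2*k)*(-17 + k) = 2*k*(-17 + k))
I = 204
U = -28550 (U = 10 + (2*7*(-17 + 7))*204 = 10 + (2*7*(-10))*204 = 10 - 140*204 = 10 - 28560 = -28550)
U/657103 = -28550/657103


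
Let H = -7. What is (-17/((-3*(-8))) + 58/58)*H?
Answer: -49/24 ≈ -2.0417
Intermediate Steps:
(-17/((-3*(-8))) + 58/58)*H = (-17/((-3*(-8))) + 58/58)*(-7) = (-17/24 + 58*(1/58))*(-7) = (-17*1/24 + 1)*(-7) = (-17/24 + 1)*(-7) = (7/24)*(-7) = -49/24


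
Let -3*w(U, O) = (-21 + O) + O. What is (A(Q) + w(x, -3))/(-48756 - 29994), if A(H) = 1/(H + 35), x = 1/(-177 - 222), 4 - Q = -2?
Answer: -37/322875 ≈ -0.00011460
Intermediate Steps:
Q = 6 (Q = 4 - 1*(-2) = 4 + 2 = 6)
x = -1/399 (x = 1/(-399) = -1/399 ≈ -0.0025063)
A(H) = 1/(35 + H)
w(U, O) = 7 - 2*O/3 (w(U, O) = -((-21 + O) + O)/3 = -(-21 + 2*O)/3 = 7 - 2*O/3)
(A(Q) + w(x, -3))/(-48756 - 29994) = (1/(35 + 6) + (7 - ⅔*(-3)))/(-48756 - 29994) = (1/41 + (7 + 2))/(-78750) = (1/41 + 9)*(-1/78750) = (370/41)*(-1/78750) = -37/322875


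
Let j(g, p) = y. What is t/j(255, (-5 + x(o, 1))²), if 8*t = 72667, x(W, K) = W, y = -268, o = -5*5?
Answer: -72667/2144 ≈ -33.893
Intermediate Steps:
o = -25
j(g, p) = -268
t = 72667/8 (t = (⅛)*72667 = 72667/8 ≈ 9083.4)
t/j(255, (-5 + x(o, 1))²) = (72667/8)/(-268) = (72667/8)*(-1/268) = -72667/2144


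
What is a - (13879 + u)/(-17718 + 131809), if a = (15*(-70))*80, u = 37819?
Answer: -9583695698/114091 ≈ -84001.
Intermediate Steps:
a = -84000 (a = -1050*80 = -84000)
a - (13879 + u)/(-17718 + 131809) = -84000 - (13879 + 37819)/(-17718 + 131809) = -84000 - 51698/114091 = -9583695698/114091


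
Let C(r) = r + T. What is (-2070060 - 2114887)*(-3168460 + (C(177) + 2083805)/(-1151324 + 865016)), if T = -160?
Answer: 1898203090808403197/143154 ≈ 1.3260e+13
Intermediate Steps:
C(r) = -160 + r (C(r) = r - 160 = -160 + r)
(-2070060 - 2114887)*(-3168460 + (C(177) + 2083805)/(-1151324 + 865016)) = (-2070060 - 2114887)*(-3168460 + ((-160 + 177) + 2083805)/(-1151324 + 865016)) = -4184947*(-3168460 + (17 + 2083805)/(-286308)) = -4184947*(-3168460 + 2083822*(-1/286308)) = -4184947*(-3168460 - 1041911/143154) = -4184947*(-453578764751/143154) = 1898203090808403197/143154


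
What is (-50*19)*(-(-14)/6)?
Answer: -6650/3 ≈ -2216.7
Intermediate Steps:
(-50*19)*(-(-14)/6) = -(-6650)*(-2*⅙) = -(-6650)*(-1)/3 = -950*7/3 = -6650/3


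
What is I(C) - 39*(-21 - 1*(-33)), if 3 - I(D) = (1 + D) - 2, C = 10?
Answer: -474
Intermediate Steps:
I(D) = 4 - D (I(D) = 3 - ((1 + D) - 2) = 3 - (-1 + D) = 3 + (1 - D) = 4 - D)
I(C) - 39*(-21 - 1*(-33)) = (4 - 1*10) - 39*(-21 - 1*(-33)) = (4 - 10) - 39*(-21 + 33) = -6 - 39*12 = -6 - 468 = -474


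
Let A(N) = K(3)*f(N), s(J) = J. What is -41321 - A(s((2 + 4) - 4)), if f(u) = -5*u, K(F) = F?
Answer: -41291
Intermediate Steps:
A(N) = -15*N (A(N) = 3*(-5*N) = -15*N)
-41321 - A(s((2 + 4) - 4)) = -41321 - (-15)*((2 + 4) - 4) = -41321 - (-15)*(6 - 4) = -41321 - (-15)*2 = -41321 - 1*(-30) = -41321 + 30 = -41291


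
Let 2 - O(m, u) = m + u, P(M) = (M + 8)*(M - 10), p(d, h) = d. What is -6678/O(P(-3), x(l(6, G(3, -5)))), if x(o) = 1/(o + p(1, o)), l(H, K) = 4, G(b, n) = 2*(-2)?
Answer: -16695/167 ≈ -99.970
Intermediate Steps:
G(b, n) = -4
P(M) = (-10 + M)*(8 + M) (P(M) = (8 + M)*(-10 + M) = (-10 + M)*(8 + M))
x(o) = 1/(1 + o) (x(o) = 1/(o + 1) = 1/(1 + o))
O(m, u) = 2 - m - u (O(m, u) = 2 - (m + u) = 2 + (-m - u) = 2 - m - u)
-6678/O(P(-3), x(l(6, G(3, -5)))) = -6678/(2 - (-80 + (-3)² - 2*(-3)) - 1/(1 + 4)) = -6678/(2 - (-80 + 9 + 6) - 1/5) = -6678/(2 - 1*(-65) - 1*⅕) = -6678/(2 + 65 - ⅕) = -6678/334/5 = -6678*5/334 = -16695/167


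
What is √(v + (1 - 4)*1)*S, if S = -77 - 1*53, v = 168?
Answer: -130*√165 ≈ -1669.9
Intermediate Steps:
S = -130 (S = -77 - 53 = -130)
√(v + (1 - 4)*1)*S = √(168 + (1 - 4)*1)*(-130) = √(168 - 3*1)*(-130) = √(168 - 3)*(-130) = √165*(-130) = -130*√165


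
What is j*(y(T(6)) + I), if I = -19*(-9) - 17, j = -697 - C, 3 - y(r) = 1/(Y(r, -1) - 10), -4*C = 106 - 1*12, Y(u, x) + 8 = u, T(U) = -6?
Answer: -1692281/16 ≈ -1.0577e+5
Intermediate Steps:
Y(u, x) = -8 + u
C = -47/2 (C = -(106 - 1*12)/4 = -(106 - 12)/4 = -¼*94 = -47/2 ≈ -23.500)
y(r) = 3 - 1/(-18 + r) (y(r) = 3 - 1/((-8 + r) - 10) = 3 - 1/(-18 + r))
j = -1347/2 (j = -697 - 1*(-47/2) = -697 + 47/2 = -1347/2 ≈ -673.50)
I = 154 (I = 171 - 17 = 154)
j*(y(T(6)) + I) = -1347*((-55 + 3*(-6))/(-18 - 6) + 154)/2 = -1347*((-55 - 18)/(-24) + 154)/2 = -1347*(-1/24*(-73) + 154)/2 = -1347*(73/24 + 154)/2 = -1347/2*3769/24 = -1692281/16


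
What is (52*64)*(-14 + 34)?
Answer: 66560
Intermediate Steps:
(52*64)*(-14 + 34) = 3328*20 = 66560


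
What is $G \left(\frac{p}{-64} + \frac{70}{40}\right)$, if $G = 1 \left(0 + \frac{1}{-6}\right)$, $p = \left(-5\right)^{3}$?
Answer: $- \frac{79}{128} \approx -0.61719$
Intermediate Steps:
$p = -125$
$G = - \frac{1}{6}$ ($G = 1 \left(0 - \frac{1}{6}\right) = 1 \left(- \frac{1}{6}\right) = - \frac{1}{6} \approx -0.16667$)
$G \left(\frac{p}{-64} + \frac{70}{40}\right) = - \frac{- \frac{125}{-64} + \frac{70}{40}}{6} = - \frac{\left(-125\right) \left(- \frac{1}{64}\right) + 70 \cdot \frac{1}{40}}{6} = - \frac{\frac{125}{64} + \frac{7}{4}}{6} = \left(- \frac{1}{6}\right) \frac{237}{64} = - \frac{79}{128}$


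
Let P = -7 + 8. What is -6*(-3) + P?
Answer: 19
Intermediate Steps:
P = 1
-6*(-3) + P = -6*(-3) + 1 = 18 + 1 = 19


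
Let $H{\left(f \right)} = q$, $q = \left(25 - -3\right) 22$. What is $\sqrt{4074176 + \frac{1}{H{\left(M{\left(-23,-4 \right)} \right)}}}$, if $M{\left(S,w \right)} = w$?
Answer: $\frac{9 \sqrt{4771513978}}{308} \approx 2018.5$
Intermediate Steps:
$q = 616$ ($q = \left(25 + 3\right) 22 = 28 \cdot 22 = 616$)
$H{\left(f \right)} = 616$
$\sqrt{4074176 + \frac{1}{H{\left(M{\left(-23,-4 \right)} \right)}}} = \sqrt{4074176 + \frac{1}{616}} = \sqrt{\frac{2509692417}{616}} = \frac{9 \sqrt{4771513978}}{308}$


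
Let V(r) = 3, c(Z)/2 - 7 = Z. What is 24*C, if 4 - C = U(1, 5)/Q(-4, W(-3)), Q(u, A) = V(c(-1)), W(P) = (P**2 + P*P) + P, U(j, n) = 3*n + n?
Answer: -64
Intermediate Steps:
U(j, n) = 4*n
c(Z) = 14 + 2*Z
W(P) = P + 2*P**2 (W(P) = (P**2 + P**2) + P = 2*P**2 + P = P + 2*P**2)
Q(u, A) = 3
C = -8/3 (C = 4 - 4*5/3 = 4 - 20/3 = -8/3 ≈ -2.6667)
24*C = 24*(-8/3) = -64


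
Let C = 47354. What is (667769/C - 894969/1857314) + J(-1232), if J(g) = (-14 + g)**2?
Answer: 34136729076498734/21987811789 ≈ 1.5525e+6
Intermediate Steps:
(667769/C - 894969/1857314) + J(-1232) = (667769/47354 - 894969/1857314) + (-14 - 1232)**2 = (667769*(1/47354) - 894969*1/1857314) + (-1246)**2 = (667769/47354 - 894969/1857314) + 1552516 = 299469087610/21987811789 + 1552516 = 34136729076498734/21987811789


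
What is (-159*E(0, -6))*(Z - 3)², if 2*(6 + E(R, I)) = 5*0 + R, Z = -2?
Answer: 23850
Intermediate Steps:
E(R, I) = -6 + R/2 (E(R, I) = -6 + (5*0 + R)/2 = -6 + (0 + R)/2 = -6 + R/2)
(-159*E(0, -6))*(Z - 3)² = (-159*(-6 + (½)*0))*(-2 - 3)² = -159*(-6 + 0)*(-5)² = -159*(-6)*25 = 954*25 = 23850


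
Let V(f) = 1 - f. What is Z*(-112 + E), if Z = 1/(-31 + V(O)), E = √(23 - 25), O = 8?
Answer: 56/19 - I*√2/38 ≈ 2.9474 - 0.037216*I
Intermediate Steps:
E = I*√2 (E = √(-2) = I*√2 ≈ 1.4142*I)
Z = -1/38 (Z = 1/(-31 + (1 - 1*8)) = 1/(-31 + (1 - 8)) = 1/(-31 - 7) = 1/(-38) = -1/38 ≈ -0.026316)
Z*(-112 + E) = -(-112 + I*√2)/38 = 56/19 - I*√2/38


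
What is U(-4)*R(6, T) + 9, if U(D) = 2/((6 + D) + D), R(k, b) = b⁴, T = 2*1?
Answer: -7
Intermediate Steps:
T = 2
U(D) = 2/(6 + 2*D)
U(-4)*R(6, T) + 9 = 2⁴/(3 - 4) + 9 = 16/(-1) + 9 = -1*16 + 9 = -16 + 9 = -7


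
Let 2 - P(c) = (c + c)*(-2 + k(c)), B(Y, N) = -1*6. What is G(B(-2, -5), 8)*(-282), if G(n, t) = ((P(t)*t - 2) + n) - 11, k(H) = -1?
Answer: -107442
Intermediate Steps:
B(Y, N) = -6
P(c) = 2 + 6*c (P(c) = 2 - (c + c)*(-2 - 1) = 2 - 2*c*(-3) = 2 - (-6)*c = 2 + 6*c)
G(n, t) = -13 + n + t*(2 + 6*t) (G(n, t) = (((2 + 6*t)*t - 2) + n) - 11 = ((t*(2 + 6*t) - 2) + n) - 11 = ((-2 + t*(2 + 6*t)) + n) - 11 = (-2 + n + t*(2 + 6*t)) - 11 = -13 + n + t*(2 + 6*t))
G(B(-2, -5), 8)*(-282) = (-13 - 6 + 2*8*(1 + 3*8))*(-282) = (-13 - 6 + 2*8*(1 + 24))*(-282) = (-13 - 6 + 2*8*25)*(-282) = (-13 - 6 + 400)*(-282) = 381*(-282) = -107442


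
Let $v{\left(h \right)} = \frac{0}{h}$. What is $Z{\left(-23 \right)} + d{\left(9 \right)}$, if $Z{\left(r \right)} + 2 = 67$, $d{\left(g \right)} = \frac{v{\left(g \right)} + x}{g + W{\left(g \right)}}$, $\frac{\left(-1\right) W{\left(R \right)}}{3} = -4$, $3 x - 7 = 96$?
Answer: $\frac{4198}{63} \approx 66.635$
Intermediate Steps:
$v{\left(h \right)} = 0$
$x = \frac{103}{3}$ ($x = \frac{7}{3} + \frac{1}{3} \cdot 96 = \frac{7}{3} + 32 = \frac{103}{3} \approx 34.333$)
$W{\left(R \right)} = 12$ ($W{\left(R \right)} = \left(-3\right) \left(-4\right) = 12$)
$d{\left(g \right)} = \frac{103}{3 \left(12 + g\right)}$ ($d{\left(g \right)} = \frac{0 + \frac{103}{3}}{g + 12} = \frac{103}{3 \left(12 + g\right)}$)
$Z{\left(r \right)} = 65$ ($Z{\left(r \right)} = -2 + 67 = 65$)
$Z{\left(-23 \right)} + d{\left(9 \right)} = 65 + \frac{103}{3 \left(12 + 9\right)} = 65 + \frac{103}{3 \cdot 21} = 65 + \frac{103}{3} \cdot \frac{1}{21} = 65 + \frac{103}{63} = \frac{4198}{63}$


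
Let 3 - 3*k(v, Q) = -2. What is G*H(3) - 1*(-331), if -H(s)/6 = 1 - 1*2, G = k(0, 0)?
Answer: 341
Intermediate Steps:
k(v, Q) = 5/3 (k(v, Q) = 1 - 1/3*(-2) = 1 + 2/3 = 5/3)
G = 5/3 ≈ 1.6667
H(s) = 6 (H(s) = -6*(1 - 1*2) = -6*(1 - 2) = -6*(-1) = 6)
G*H(3) - 1*(-331) = (5/3)*6 - 1*(-331) = 10 + 331 = 341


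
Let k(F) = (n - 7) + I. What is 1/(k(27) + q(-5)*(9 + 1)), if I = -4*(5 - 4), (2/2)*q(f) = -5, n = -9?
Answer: -1/70 ≈ -0.014286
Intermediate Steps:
q(f) = -5
I = -4 (I = -4*1 = -4)
k(F) = -20 (k(F) = (-9 - 7) - 4 = -16 - 4 = -20)
1/(k(27) + q(-5)*(9 + 1)) = 1/(-20 - 5*(9 + 1)) = 1/(-20 - 5*10) = 1/(-20 - 50) = 1/(-70) = -1/70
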